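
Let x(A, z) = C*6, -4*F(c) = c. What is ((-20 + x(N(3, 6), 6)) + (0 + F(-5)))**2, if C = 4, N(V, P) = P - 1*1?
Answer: 441/16 ≈ 27.563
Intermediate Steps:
N(V, P) = -1 + P (N(V, P) = P - 1 = -1 + P)
F(c) = -c/4
x(A, z) = 24 (x(A, z) = 4*6 = 24)
((-20 + x(N(3, 6), 6)) + (0 + F(-5)))**2 = ((-20 + 24) + (0 - 1/4*(-5)))**2 = (4 + (0 + 5/4))**2 = (4 + 5/4)**2 = (21/4)**2 = 441/16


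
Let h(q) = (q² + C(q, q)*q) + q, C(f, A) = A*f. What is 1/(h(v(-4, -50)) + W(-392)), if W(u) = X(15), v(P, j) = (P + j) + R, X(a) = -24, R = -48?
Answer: -1/1050930 ≈ -9.5154e-7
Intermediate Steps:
v(P, j) = -48 + P + j (v(P, j) = (P + j) - 48 = -48 + P + j)
W(u) = -24
h(q) = q + q² + q³ (h(q) = (q² + (q*q)*q) + q = (q² + q²*q) + q = (q² + q³) + q = q + q² + q³)
1/(h(v(-4, -50)) + W(-392)) = 1/((-48 - 4 - 50)*(1 + (-48 - 4 - 50) + (-48 - 4 - 50)²) - 24) = 1/(-102*(1 - 102 + (-102)²) - 24) = 1/(-102*(1 - 102 + 10404) - 24) = 1/(-102*10303 - 24) = 1/(-1050906 - 24) = 1/(-1050930) = -1/1050930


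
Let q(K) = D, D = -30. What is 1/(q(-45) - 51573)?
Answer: -1/51603 ≈ -1.9379e-5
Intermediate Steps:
q(K) = -30
1/(q(-45) - 51573) = 1/(-30 - 51573) = 1/(-51603) = -1/51603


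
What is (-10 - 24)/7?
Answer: -34/7 ≈ -4.8571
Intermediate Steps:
(-10 - 24)/7 = -34*⅐ = -34/7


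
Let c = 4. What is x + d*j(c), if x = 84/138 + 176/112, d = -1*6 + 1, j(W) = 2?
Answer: -1259/161 ≈ -7.8199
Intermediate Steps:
d = -5 (d = -6 + 1 = -5)
x = 351/161 (x = 84*(1/138) + 176*(1/112) = 14/23 + 11/7 = 351/161 ≈ 2.1801)
x + d*j(c) = 351/161 - 5*2 = 351/161 - 10 = -1259/161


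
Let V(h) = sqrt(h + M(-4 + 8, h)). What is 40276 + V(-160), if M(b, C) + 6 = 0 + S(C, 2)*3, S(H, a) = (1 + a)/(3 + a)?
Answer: 40276 + I*sqrt(4105)/5 ≈ 40276.0 + 12.814*I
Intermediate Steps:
S(H, a) = (1 + a)/(3 + a)
M(b, C) = -21/5 (M(b, C) = -6 + (0 + ((1 + 2)/(3 + 2))*3) = -6 + (0 + (3/5)*3) = -6 + (0 + 9/5) = -6 + 9/5 = -21/5)
V(h) = sqrt(-21/5 + h) (V(h) = sqrt(h - 21/5) = sqrt(-21/5 + h))
40276 + V(-160) = 40276 + sqrt(-105 + 25*(-160))/5 = 40276 + sqrt(-105 - 4000)/5 = 40276 + sqrt(-4105)/5 = 40276 + (I*sqrt(4105))/5 = 40276 + I*sqrt(4105)/5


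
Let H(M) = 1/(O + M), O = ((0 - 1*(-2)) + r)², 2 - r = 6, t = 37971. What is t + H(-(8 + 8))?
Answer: 455651/12 ≈ 37971.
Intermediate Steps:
r = -4 (r = 2 - 1*6 = 2 - 6 = -4)
O = 4 (O = ((0 - 1*(-2)) - 4)² = ((0 + 2) - 4)² = (2 - 4)² = (-2)² = 4)
H(M) = 1/(4 + M)
t + H(-(8 + 8)) = 37971 + 1/(4 - (8 + 8)) = 37971 + 1/(4 - 1*16) = 37971 + 1/(4 - 16) = 37971 + 1/(-12) = 37971 - 1/12 = 455651/12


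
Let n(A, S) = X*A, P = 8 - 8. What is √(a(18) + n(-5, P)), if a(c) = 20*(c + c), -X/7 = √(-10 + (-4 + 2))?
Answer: √(720 + 70*I*√3) ≈ 26.927 + 2.2513*I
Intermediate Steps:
P = 0
X = -14*I*√3 (X = -7*√(-10 + (-4 + 2)) = -7*√(-10 - 2) = -14*I*√3 ≈ -24.249*I)
a(c) = 40*c (a(c) = 20*(2*c) = 40*c)
n(A, S) = -14*I*A*√3 (n(A, S) = (-14*I*√3)*A = -14*I*A*√3)
√(a(18) + n(-5, P)) = √(40*18 - 14*I*(-5)*√3) = √(720 + 70*I*√3)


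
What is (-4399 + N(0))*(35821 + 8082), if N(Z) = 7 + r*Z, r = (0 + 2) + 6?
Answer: -192821976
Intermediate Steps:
r = 8 (r = 2 + 6 = 8)
N(Z) = 7 + 8*Z
(-4399 + N(0))*(35821 + 8082) = (-4399 + (7 + 8*0))*(35821 + 8082) = (-4399 + (7 + 0))*43903 = (-4399 + 7)*43903 = -4392*43903 = -192821976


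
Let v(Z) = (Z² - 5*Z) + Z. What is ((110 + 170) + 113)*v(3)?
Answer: -1179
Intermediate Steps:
v(Z) = Z² - 4*Z
((110 + 170) + 113)*v(3) = ((110 + 170) + 113)*(3*(-4 + 3)) = (280 + 113)*(3*(-1)) = 393*(-3) = -1179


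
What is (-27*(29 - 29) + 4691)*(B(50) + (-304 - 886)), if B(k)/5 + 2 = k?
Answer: -4456450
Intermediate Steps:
B(k) = -10 + 5*k
(-27*(29 - 29) + 4691)*(B(50) + (-304 - 886)) = (-27*(29 - 29) + 4691)*((-10 + 5*50) + (-304 - 886)) = (-27*0 + 4691)*((-10 + 250) - 1190) = (0 + 4691)*(240 - 1190) = 4691*(-950) = -4456450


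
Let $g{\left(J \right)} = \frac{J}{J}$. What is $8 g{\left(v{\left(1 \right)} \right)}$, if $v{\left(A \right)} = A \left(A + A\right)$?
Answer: $8$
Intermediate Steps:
$v{\left(A \right)} = 2 A^{2}$ ($v{\left(A \right)} = A 2 A = 2 A^{2}$)
$g{\left(J \right)} = 1$
$8 g{\left(v{\left(1 \right)} \right)} = 8 \cdot 1 = 8$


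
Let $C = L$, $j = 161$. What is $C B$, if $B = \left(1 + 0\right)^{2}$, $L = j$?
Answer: $161$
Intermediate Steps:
$L = 161$
$B = 1$ ($B = 1^{2} = 1$)
$C = 161$
$C B = 161 \cdot 1 = 161$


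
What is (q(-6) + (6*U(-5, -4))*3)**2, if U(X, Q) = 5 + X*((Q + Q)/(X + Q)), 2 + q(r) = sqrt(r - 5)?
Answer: 53 + 16*I*sqrt(11) ≈ 53.0 + 53.066*I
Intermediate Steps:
q(r) = -2 + sqrt(-5 + r) (q(r) = -2 + sqrt(r - 5) = -2 + sqrt(-5 + r))
U(X, Q) = 5 + 2*Q*X/(Q + X) (U(X, Q) = 5 + X*((2*Q)/(Q + X)) = 5 + X*(2*Q/(Q + X)) = 5 + 2*Q*X/(Q + X))
(q(-6) + (6*U(-5, -4))*3)**2 = ((-2 + sqrt(-5 - 6)) + (6*((5*(-4) + 5*(-5) + 2*(-4)*(-5))/(-4 - 5)))*3)**2 = ((-2 + sqrt(-11)) + (6*((-20 - 25 + 40)/(-9)))*3)**2 = ((-2 + I*sqrt(11)) + (6*(-1/9*(-5)))*3)**2 = ((-2 + I*sqrt(11)) + (6*(5/9))*3)**2 = ((-2 + I*sqrt(11)) + (10/3)*3)**2 = ((-2 + I*sqrt(11)) + 10)**2 = (8 + I*sqrt(11))**2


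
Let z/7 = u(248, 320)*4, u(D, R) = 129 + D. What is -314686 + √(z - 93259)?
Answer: -314686 + I*√82703 ≈ -3.1469e+5 + 287.58*I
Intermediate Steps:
z = 10556 (z = 7*((129 + 248)*4) = 7*(377*4) = 7*1508 = 10556)
-314686 + √(z - 93259) = -314686 + √(10556 - 93259) = -314686 + √(-82703) = -314686 + I*√82703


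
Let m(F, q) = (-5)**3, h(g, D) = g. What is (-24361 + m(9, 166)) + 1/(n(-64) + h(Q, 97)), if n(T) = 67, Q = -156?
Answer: -2179255/89 ≈ -24486.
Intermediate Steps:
m(F, q) = -125
(-24361 + m(9, 166)) + 1/(n(-64) + h(Q, 97)) = (-24361 - 125) + 1/(67 - 156) = -24486 + 1/(-89) = -24486 - 1/89 = -2179255/89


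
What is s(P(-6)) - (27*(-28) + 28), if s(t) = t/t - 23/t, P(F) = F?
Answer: 4397/6 ≈ 732.83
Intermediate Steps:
s(t) = 1 - 23/t
s(P(-6)) - (27*(-28) + 28) = (-23 - 6)/(-6) - (27*(-28) + 28) = -1/6*(-29) - (-756 + 28) = 29/6 - 1*(-728) = 29/6 + 728 = 4397/6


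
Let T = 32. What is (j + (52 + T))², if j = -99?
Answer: 225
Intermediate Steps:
(j + (52 + T))² = (-99 + (52 + 32))² = (-99 + 84)² = (-15)² = 225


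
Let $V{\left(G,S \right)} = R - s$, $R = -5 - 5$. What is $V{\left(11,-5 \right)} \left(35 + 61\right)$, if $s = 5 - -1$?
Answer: $-1536$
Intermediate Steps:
$R = -10$
$s = 6$ ($s = 5 + 1 = 6$)
$V{\left(G,S \right)} = -16$ ($V{\left(G,S \right)} = -10 - 6 = -16$)
$V{\left(11,-5 \right)} \left(35 + 61\right) = - 16 \left(35 + 61\right) = \left(-16\right) 96 = -1536$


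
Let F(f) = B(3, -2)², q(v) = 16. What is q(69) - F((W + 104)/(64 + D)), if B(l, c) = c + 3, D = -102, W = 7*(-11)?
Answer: 15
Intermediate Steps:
W = -77
B(l, c) = 3 + c
F(f) = 1 (F(f) = (3 - 2)² = 1² = 1)
q(69) - F((W + 104)/(64 + D)) = 16 - 1*1 = 16 - 1 = 15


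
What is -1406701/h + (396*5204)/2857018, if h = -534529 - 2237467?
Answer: 4865727541241/3959821233964 ≈ 1.2288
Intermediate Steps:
h = -2771996
-1406701/h + (396*5204)/2857018 = -1406701/(-2771996) + (396*5204)/2857018 = -1406701*(-1/2771996) + 2060784*(1/2857018) = 1406701/2771996 + 1030392/1428509 = 4865727541241/3959821233964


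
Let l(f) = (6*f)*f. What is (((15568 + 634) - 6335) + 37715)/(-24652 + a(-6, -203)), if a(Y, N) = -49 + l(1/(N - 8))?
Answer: -2118398222/1099713215 ≈ -1.9263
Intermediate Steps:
l(f) = 6*f²
a(Y, N) = -49 + 6/(-8 + N)² (a(Y, N) = -49 + 6*(1/(N - 8))² = -49 + 6*(1/(-8 + N))² = -49 + 6/(-8 + N)²)
(((15568 + 634) - 6335) + 37715)/(-24652 + a(-6, -203)) = (((15568 + 634) - 6335) + 37715)/(-24652 + (-49 + 6/(-8 - 203)²)) = ((16202 - 6335) + 37715)/(-24652 + (-49 + 6/(-211)²)) = (9867 + 37715)/(-24652 + (-49 + 6*(1/44521))) = 47582/(-24652 + (-49 + 6/44521)) = 47582/(-24652 - 2181523/44521) = 47582/(-1099713215/44521) = 47582*(-44521/1099713215) = -2118398222/1099713215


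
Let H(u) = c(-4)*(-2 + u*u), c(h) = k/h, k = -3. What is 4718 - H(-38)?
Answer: 7273/2 ≈ 3636.5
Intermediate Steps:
c(h) = -3/h
H(u) = -3/2 + 3*u²/4 (H(u) = (-3/(-4))*(-2 + u*u) = (-3*(-¼))*(-2 + u²) = 3*(-2 + u²)/4 = -3/2 + 3*u²/4)
4718 - H(-38) = 4718 - (-3/2 + (¾)*(-38)²) = 4718 - (-3/2 + (¾)*1444) = 4718 - (-3/2 + 1083) = 4718 - 1*2163/2 = 4718 - 2163/2 = 7273/2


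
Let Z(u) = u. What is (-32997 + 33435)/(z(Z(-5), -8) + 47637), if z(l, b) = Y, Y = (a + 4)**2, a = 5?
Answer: 73/7953 ≈ 0.0091789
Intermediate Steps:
Y = 81 (Y = (5 + 4)**2 = 9**2 = 81)
z(l, b) = 81
(-32997 + 33435)/(z(Z(-5), -8) + 47637) = (-32997 + 33435)/(81 + 47637) = 438/47718 = 438*(1/47718) = 73/7953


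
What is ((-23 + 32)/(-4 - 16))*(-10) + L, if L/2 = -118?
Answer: -463/2 ≈ -231.50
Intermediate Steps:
L = -236 (L = 2*(-118) = -236)
((-23 + 32)/(-4 - 16))*(-10) + L = ((-23 + 32)/(-4 - 16))*(-10) - 236 = (9/(-20))*(-10) - 236 = (9*(-1/20))*(-10) - 236 = -9/20*(-10) - 236 = 9/2 - 236 = -463/2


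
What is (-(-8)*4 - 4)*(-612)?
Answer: -17136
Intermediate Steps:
(-(-8)*4 - 4)*(-612) = (-4*(-8) - 4)*(-612) = (32 - 4)*(-612) = 28*(-612) = -17136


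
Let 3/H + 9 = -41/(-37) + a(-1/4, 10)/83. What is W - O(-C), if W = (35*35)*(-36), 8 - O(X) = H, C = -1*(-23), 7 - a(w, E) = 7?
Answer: -12879647/292 ≈ -44108.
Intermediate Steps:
a(w, E) = 0 (a(w, E) = 7 - 1*7 = 7 - 7 = 0)
C = 23
H = -111/292 (H = 3/(-9 + (-41/(-37) + 0/83)) = 3/(-9 + (-41*(-1/37) + 0*(1/83))) = 3/(-9 + (41/37 + 0)) = 3/(-9 + 41/37) = 3/(-292/37) = 3*(-37/292) = -111/292 ≈ -0.38014)
O(X) = 2447/292 (O(X) = 8 - 1*(-111/292) = 8 + 111/292 = 2447/292)
W = -44100 (W = 1225*(-36) = -44100)
W - O(-C) = -44100 - 1*2447/292 = -44100 - 2447/292 = -12879647/292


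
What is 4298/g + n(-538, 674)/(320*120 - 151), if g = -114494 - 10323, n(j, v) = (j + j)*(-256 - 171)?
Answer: 8169003726/682017919 ≈ 11.978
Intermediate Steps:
n(j, v) = -854*j (n(j, v) = (2*j)*(-427) = -854*j)
g = -124817
4298/g + n(-538, 674)/(320*120 - 151) = 4298/(-124817) + (-854*(-538))/(320*120 - 151) = 4298*(-1/124817) + 459452/(38400 - 151) = -614/17831 + 459452/38249 = 8169003726/682017919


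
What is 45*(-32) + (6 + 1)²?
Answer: -1391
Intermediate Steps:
45*(-32) + (6 + 1)² = -1440 + 7² = -1440 + 49 = -1391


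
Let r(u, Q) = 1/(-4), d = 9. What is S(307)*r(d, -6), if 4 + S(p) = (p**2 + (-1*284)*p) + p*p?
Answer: -50653/2 ≈ -25327.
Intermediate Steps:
r(u, Q) = -1/4
S(p) = -4 - 284*p + 2*p**2 (S(p) = -4 + ((p**2 + (-1*284)*p) + p*p) = -4 + ((p**2 - 284*p) + p**2) = -4 + (-284*p + 2*p**2) = -4 - 284*p + 2*p**2)
S(307)*r(d, -6) = (-4 - 284*307 + 2*307**2)*(-1/4) = (-4 - 87188 + 2*94249)*(-1/4) = (-4 - 87188 + 188498)*(-1/4) = 101306*(-1/4) = -50653/2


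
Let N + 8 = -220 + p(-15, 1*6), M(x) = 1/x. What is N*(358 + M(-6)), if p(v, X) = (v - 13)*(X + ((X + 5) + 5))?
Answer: -906034/3 ≈ -3.0201e+5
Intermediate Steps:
p(v, X) = (-13 + v)*(10 + 2*X) (p(v, X) = (-13 + v)*(X + ((5 + X) + 5)) = (-13 + v)*(X + (10 + X)) = (-13 + v)*(10 + 2*X))
N = -844 (N = -8 + (-220 + (-130 - 26*6 + 10*(-15) + 2*(1*6)*(-15))) = -8 + (-220 + (-130 - 26*6 - 150 + 2*6*(-15))) = -8 + (-220 + (-130 - 156 - 150 - 180)) = -8 + (-220 - 616) = -8 - 836 = -844)
N*(358 + M(-6)) = -844*(358 + 1/(-6)) = -844*(358 - ⅙) = -844*2147/6 = -906034/3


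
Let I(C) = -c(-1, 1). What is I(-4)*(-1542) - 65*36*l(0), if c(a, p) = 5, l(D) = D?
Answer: 7710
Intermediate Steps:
I(C) = -5 (I(C) = -1*5 = -5)
I(-4)*(-1542) - 65*36*l(0) = -5*(-1542) - 65*36*0 = 7710 - 2340*0 = 7710 - 1*0 = 7710 + 0 = 7710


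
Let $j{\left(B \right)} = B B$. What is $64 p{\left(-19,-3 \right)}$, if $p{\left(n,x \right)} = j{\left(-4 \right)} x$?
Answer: $-3072$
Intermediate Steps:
$j{\left(B \right)} = B^{2}$
$p{\left(n,x \right)} = 16 x$ ($p{\left(n,x \right)} = \left(-4\right)^{2} x = 16 x$)
$64 p{\left(-19,-3 \right)} = 64 \cdot 16 \left(-3\right) = 64 \left(-48\right) = -3072$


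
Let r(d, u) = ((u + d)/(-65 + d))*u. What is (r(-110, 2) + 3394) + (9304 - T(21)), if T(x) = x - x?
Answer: 2222366/175 ≈ 12699.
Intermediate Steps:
r(d, u) = u*(d + u)/(-65 + d) (r(d, u) = ((d + u)/(-65 + d))*u = u*(d + u)/(-65 + d))
T(x) = 0
(r(-110, 2) + 3394) + (9304 - T(21)) = (2*(-110 + 2)/(-65 - 110) + 3394) + (9304 - 1*0) = (2*(-108)/(-175) + 3394) + (9304 + 0) = (2*(-1/175)*(-108) + 3394) + 9304 = (216/175 + 3394) + 9304 = 594166/175 + 9304 = 2222366/175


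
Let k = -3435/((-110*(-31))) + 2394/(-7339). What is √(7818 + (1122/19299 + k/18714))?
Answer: √78849559008066042622792669128133/100426930411346 ≈ 88.420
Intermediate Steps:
k = -6674601/5005198 (k = -3435/3410 + 2394*(-1/7339) = -3435*1/3410 - 2394/7339 = -687/682 - 2394/7339 = -6674601/5005198 ≈ -1.3335)
√(7818 + (1122/19299 + k/18714)) = √(7818 + (1122/19299 - 6674601/5005198/18714)) = √(7818 + (1122*(1/19299) - 6674601/5005198*1/18714)) = √(7818 + (374/6433 - 2224867/31222425124)) = √(7818 + 11662874426965/200853860822692) = √(1570287146786233021/200853860822692) = √78849559008066042622792669128133/100426930411346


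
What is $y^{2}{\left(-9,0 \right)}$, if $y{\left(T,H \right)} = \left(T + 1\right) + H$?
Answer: $64$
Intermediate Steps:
$y{\left(T,H \right)} = 1 + H + T$ ($y{\left(T,H \right)} = \left(1 + T\right) + H = 1 + H + T$)
$y^{2}{\left(-9,0 \right)} = \left(1 + 0 - 9\right)^{2} = \left(-8\right)^{2} = 64$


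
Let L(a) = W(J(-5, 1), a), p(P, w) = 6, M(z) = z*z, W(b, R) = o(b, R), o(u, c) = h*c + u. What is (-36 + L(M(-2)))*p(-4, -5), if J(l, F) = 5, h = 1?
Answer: -162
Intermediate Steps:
o(u, c) = c + u (o(u, c) = 1*c + u = c + u)
W(b, R) = R + b
M(z) = z**2
L(a) = 5 + a (L(a) = a + 5 = 5 + a)
(-36 + L(M(-2)))*p(-4, -5) = (-36 + (5 + (-2)**2))*6 = (-36 + (5 + 4))*6 = (-36 + 9)*6 = -27*6 = -162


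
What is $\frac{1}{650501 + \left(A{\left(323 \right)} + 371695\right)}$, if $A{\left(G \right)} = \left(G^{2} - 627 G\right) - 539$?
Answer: $\frac{1}{923465} \approx 1.0829 \cdot 10^{-6}$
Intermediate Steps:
$A{\left(G \right)} = -539 + G^{2} - 627 G$
$\frac{1}{650501 + \left(A{\left(323 \right)} + 371695\right)} = \frac{1}{650501 + \left(\left(-539 + 323^{2} - 202521\right) + 371695\right)} = \frac{1}{650501 + \left(\left(-539 + 104329 - 202521\right) + 371695\right)} = \frac{1}{650501 + \left(-98731 + 371695\right)} = \frac{1}{650501 + 272964} = \frac{1}{923465}$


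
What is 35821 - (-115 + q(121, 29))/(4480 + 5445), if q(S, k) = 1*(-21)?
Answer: 355523561/9925 ≈ 35821.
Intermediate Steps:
q(S, k) = -21
35821 - (-115 + q(121, 29))/(4480 + 5445) = 35821 - (-115 - 21)/(4480 + 5445) = 35821 - (-136)/9925 = 35821 - 1*(-136/9925) = 35821 + 136/9925 = 355523561/9925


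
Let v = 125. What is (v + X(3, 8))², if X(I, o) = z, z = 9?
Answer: 17956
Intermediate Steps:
X(I, o) = 9
(v + X(3, 8))² = (125 + 9)² = 134² = 17956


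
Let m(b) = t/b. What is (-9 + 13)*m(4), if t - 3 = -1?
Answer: 2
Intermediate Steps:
t = 2 (t = 3 - 1 = 2)
m(b) = 2/b
(-9 + 13)*m(4) = (-9 + 13)*(2/4) = 4*(2*(¼)) = 4*(½) = 2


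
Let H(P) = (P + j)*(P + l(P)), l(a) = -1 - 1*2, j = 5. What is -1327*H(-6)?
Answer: -11943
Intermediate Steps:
l(a) = -3 (l(a) = -1 - 2 = -3)
H(P) = (-3 + P)*(5 + P) (H(P) = (P + 5)*(P - 3) = (5 + P)*(-3 + P) = (-3 + P)*(5 + P))
-1327*H(-6) = -1327*(-15 + (-6)² + 2*(-6)) = -1327*(-15 + 36 - 12) = -1327*9 = -11943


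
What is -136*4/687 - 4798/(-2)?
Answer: 1647569/687 ≈ 2398.2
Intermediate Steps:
-136*4/687 - 4798/(-2) = -544*1/687 - 4798*(-½) = -544/687 + 2399 = 1647569/687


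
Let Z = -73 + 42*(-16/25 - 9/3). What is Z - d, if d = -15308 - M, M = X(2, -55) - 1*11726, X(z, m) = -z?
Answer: 83853/25 ≈ 3354.1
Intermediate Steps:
M = -11728 (M = -1*2 - 1*11726 = -2 - 11726 = -11728)
d = -3580 (d = -15308 - 1*(-11728) = -15308 + 11728 = -3580)
Z = -5647/25 (Z = -73 + 42*(-16*1/25 - 9*⅓) = -73 + 42*(-16/25 - 3) = -73 + 42*(-91/25) = -73 - 3822/25 = -5647/25 ≈ -225.88)
Z - d = -5647/25 - 1*(-3580) = -5647/25 + 3580 = 83853/25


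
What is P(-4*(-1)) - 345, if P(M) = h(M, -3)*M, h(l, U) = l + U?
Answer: -341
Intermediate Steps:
h(l, U) = U + l
P(M) = M*(-3 + M) (P(M) = (-3 + M)*M = M*(-3 + M))
P(-4*(-1)) - 345 = (-4*(-1))*(-3 - 4*(-1)) - 345 = 4*(-3 + 4) - 345 = 4*1 - 345 = 4 - 345 = -341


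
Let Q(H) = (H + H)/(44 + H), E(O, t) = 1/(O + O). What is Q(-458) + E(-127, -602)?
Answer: 116125/52578 ≈ 2.2086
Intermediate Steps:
E(O, t) = 1/(2*O)
Q(H) = 2*H/(44 + H) (Q(H) = (2*H)/(44 + H) = 2*H/(44 + H))
Q(-458) + E(-127, -602) = 2*(-458)/(44 - 458) + (1/2)/(-127) = 2*(-458)/(-414) + (1/2)*(-1/127) = 2*(-458)*(-1/414) - 1/254 = 458/207 - 1/254 = 116125/52578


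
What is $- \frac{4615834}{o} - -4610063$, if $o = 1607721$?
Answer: $\frac{7411690480589}{1607721} \approx 4.6101 \cdot 10^{6}$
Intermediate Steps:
$- \frac{4615834}{o} - -4610063 = - \frac{4615834}{1607721} - -4610063 = \left(-4615834\right) \frac{1}{1607721} + 4610063 = - \frac{4615834}{1607721} + 4610063 = \frac{7411690480589}{1607721}$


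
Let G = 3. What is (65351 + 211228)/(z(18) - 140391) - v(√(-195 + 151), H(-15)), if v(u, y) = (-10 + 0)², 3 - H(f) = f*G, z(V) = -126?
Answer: -1592031/15613 ≈ -101.97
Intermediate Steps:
H(f) = 3 - 3*f (H(f) = 3 - f*3 = 3 - 3*f)
v(u, y) = 100 (v(u, y) = (-10)² = 100)
(65351 + 211228)/(z(18) - 140391) - v(√(-195 + 151), H(-15)) = (65351 + 211228)/(-126 - 140391) - 1*100 = 276579/(-140517) - 100 = 276579*(-1/140517) - 100 = -30731/15613 - 100 = -1592031/15613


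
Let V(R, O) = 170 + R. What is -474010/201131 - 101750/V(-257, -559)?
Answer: 20423840380/17498397 ≈ 1167.2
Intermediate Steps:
-474010/201131 - 101750/V(-257, -559) = -474010/201131 - 101750/(170 - 257) = -474010*1/201131 - 101750/(-87) = -474010/201131 - 101750*(-1/87) = -474010/201131 + 101750/87 = 20423840380/17498397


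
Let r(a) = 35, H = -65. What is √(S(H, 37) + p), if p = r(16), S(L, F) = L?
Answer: I*√30 ≈ 5.4772*I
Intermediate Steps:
p = 35
√(S(H, 37) + p) = √(-65 + 35) = √(-30) = I*√30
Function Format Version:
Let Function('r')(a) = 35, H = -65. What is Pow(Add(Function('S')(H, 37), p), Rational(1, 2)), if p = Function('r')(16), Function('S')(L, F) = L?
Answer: Mul(I, Pow(30, Rational(1, 2))) ≈ Mul(5.4772, I)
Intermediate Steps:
p = 35
Pow(Add(Function('S')(H, 37), p), Rational(1, 2)) = Pow(Add(-65, 35), Rational(1, 2)) = Pow(-30, Rational(1, 2)) = Mul(I, Pow(30, Rational(1, 2)))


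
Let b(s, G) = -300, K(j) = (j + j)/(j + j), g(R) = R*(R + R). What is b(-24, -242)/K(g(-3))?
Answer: -300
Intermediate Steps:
g(R) = 2*R² (g(R) = R*(2*R) = 2*R²)
K(j) = 1 (K(j) = (2*j)/((2*j)) = (2*j)*(1/(2*j)) = 1)
b(-24, -242)/K(g(-3)) = -300/1 = -300*1 = -300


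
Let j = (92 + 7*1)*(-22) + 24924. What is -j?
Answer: -22746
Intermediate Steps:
j = 22746 (j = (92 + 7)*(-22) + 24924 = 99*(-22) + 24924 = -2178 + 24924 = 22746)
-j = -1*22746 = -22746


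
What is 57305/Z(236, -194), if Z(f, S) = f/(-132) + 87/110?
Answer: -18910650/329 ≈ -57479.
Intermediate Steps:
Z(f, S) = 87/110 - f/132 (Z(f, S) = f*(-1/132) + 87*(1/110) = -f/132 + 87/110 = 87/110 - f/132)
57305/Z(236, -194) = 57305/(87/110 - 1/132*236) = 57305/(87/110 - 59/33) = 57305/(-329/330) = 57305*(-330/329) = -18910650/329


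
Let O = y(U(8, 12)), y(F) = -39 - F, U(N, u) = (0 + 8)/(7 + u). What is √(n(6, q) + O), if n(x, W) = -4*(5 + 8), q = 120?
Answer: 3*I*√3667/19 ≈ 9.5614*I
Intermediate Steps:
n(x, W) = -52 (n(x, W) = -4*13 = -52)
U(N, u) = 8/(7 + u)
O = -749/19 (O = -39 - 8/(7 + 12) = -39 - 8/19 = -749/19 ≈ -39.421)
√(n(6, q) + O) = √(-52 - 749/19) = √(-1737/19) = 3*I*√3667/19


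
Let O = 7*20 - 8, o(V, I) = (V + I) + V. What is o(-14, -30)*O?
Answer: -7656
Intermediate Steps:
o(V, I) = I + 2*V (o(V, I) = (I + V) + V = I + 2*V)
O = 132 (O = 140 - 8 = 132)
o(-14, -30)*O = (-30 + 2*(-14))*132 = (-30 - 28)*132 = -58*132 = -7656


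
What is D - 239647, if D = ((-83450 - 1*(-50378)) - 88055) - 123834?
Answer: -484608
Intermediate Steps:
D = -244961 (D = ((-83450 + 50378) - 88055) - 123834 = (-33072 - 88055) - 123834 = -121127 - 123834 = -244961)
D - 239647 = -244961 - 239647 = -484608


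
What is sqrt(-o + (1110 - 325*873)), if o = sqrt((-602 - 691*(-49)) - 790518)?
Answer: sqrt(-282615 - I*sqrt(757261)) ≈ 0.818 - 531.62*I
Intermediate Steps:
o = I*sqrt(757261) (o = sqrt((-602 + 33859) - 790518) = sqrt(33257 - 790518) = sqrt(-757261) = I*sqrt(757261) ≈ 870.21*I)
sqrt(-o + (1110 - 325*873)) = sqrt(-I*sqrt(757261) + (1110 - 325*873)) = sqrt(-I*sqrt(757261) + (1110 - 283725)) = sqrt(-I*sqrt(757261) - 282615) = sqrt(-282615 - I*sqrt(757261))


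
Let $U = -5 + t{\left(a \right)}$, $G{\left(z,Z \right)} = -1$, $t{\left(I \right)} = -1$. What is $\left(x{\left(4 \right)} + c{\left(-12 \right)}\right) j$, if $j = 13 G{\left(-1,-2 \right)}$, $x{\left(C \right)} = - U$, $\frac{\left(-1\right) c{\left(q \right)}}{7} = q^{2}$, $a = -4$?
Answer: $13026$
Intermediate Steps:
$c{\left(q \right)} = - 7 q^{2}$
$U = -6$ ($U = -5 - 1 = -6$)
$x{\left(C \right)} = 6$ ($x{\left(C \right)} = \left(-1\right) \left(-6\right) = 6$)
$j = -13$ ($j = 13 \left(-1\right) = -13$)
$\left(x{\left(4 \right)} + c{\left(-12 \right)}\right) j = \left(6 - 7 \left(-12\right)^{2}\right) \left(-13\right) = \left(6 - 1008\right) \left(-13\right) = \left(-1002\right) \left(-13\right) = 13026$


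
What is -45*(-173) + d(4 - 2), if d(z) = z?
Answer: 7787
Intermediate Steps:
-45*(-173) + d(4 - 2) = -45*(-173) + (4 - 2) = 7785 + 2 = 7787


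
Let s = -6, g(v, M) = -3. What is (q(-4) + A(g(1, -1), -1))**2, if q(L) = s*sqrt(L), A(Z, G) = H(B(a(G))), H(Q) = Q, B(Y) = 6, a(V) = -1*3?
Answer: -108 - 144*I ≈ -108.0 - 144.0*I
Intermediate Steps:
a(V) = -3
A(Z, G) = 6
q(L) = -6*sqrt(L)
(q(-4) + A(g(1, -1), -1))**2 = (-12*I + 6)**2 = (6 - 12*I)**2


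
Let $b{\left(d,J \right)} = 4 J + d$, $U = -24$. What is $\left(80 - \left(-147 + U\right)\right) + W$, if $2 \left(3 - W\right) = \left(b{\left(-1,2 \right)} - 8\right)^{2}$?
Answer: $\frac{507}{2} \approx 253.5$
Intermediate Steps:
$b{\left(d,J \right)} = d + 4 J$
$W = \frac{5}{2}$ ($W = 3 - \frac{\left(\left(-1 + 4 \cdot 2\right) - 8\right)^{2}}{2} = 3 - \frac{\left(\left(-1 + 8\right) - 8\right)^{2}}{2} = 3 - \frac{\left(7 - 8\right)^{2}}{2} = 3 - \frac{\left(-1\right)^{2}}{2} = 3 - \frac{1}{2} = \frac{5}{2} \approx 2.5$)
$\left(80 - \left(-147 + U\right)\right) + W = \left(80 + \left(147 - -24\right)\right) + \frac{5}{2} = \left(80 + \left(147 + 24\right)\right) + \frac{5}{2} = \left(80 + 171\right) + \frac{5}{2} = 251 + \frac{5}{2} = \frac{507}{2}$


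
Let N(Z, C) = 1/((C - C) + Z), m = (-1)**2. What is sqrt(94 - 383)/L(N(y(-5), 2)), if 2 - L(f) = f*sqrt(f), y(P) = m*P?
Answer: 425/(sqrt(5) - 50*I) ≈ 0.37937 + 8.483*I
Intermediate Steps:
m = 1
y(P) = P (y(P) = 1*P = P)
N(Z, C) = 1/Z (N(Z, C) = 1/(0 + Z) = 1/Z)
L(f) = 2 - f**(3/2) (L(f) = 2 - f*sqrt(f) = 2 - f**(3/2))
sqrt(94 - 383)/L(N(y(-5), 2)) = sqrt(94 - 383)/(2 - (1/(-5))**(3/2)) = sqrt(-289)/(2 - (-1/5)**(3/2)) = (17*I)/(2 - (-1)*I*sqrt(5)/25) = (17*I)/(2 + I*sqrt(5)/25) = 17*I/(2 + I*sqrt(5)/25)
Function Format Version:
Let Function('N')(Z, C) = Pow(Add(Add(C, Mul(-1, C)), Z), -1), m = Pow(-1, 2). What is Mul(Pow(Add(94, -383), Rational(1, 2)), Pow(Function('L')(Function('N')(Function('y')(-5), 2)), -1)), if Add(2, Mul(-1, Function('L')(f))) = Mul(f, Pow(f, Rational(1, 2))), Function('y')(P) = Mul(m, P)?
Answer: Mul(425, Pow(Add(Pow(5, Rational(1, 2)), Mul(-50, I)), -1)) ≈ Add(0.37937, Mul(8.4830, I))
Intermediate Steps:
m = 1
Function('y')(P) = P (Function('y')(P) = Mul(1, P) = P)
Function('N')(Z, C) = Pow(Z, -1) (Function('N')(Z, C) = Pow(Add(0, Z), -1) = Pow(Z, -1))
Function('L')(f) = Add(2, Mul(-1, Pow(f, Rational(3, 2)))) (Function('L')(f) = Add(2, Mul(-1, Mul(f, Pow(f, Rational(1, 2))))) = Add(2, Mul(-1, Pow(f, Rational(3, 2)))))
Mul(Pow(Add(94, -383), Rational(1, 2)), Pow(Function('L')(Function('N')(Function('y')(-5), 2)), -1)) = Mul(Pow(Add(94, -383), Rational(1, 2)), Pow(Add(2, Mul(-1, Pow(Pow(-5, -1), Rational(3, 2)))), -1)) = Mul(Pow(-289, Rational(1, 2)), Pow(Add(2, Mul(-1, Pow(Rational(-1, 5), Rational(3, 2)))), -1)) = Mul(Mul(17, I), Pow(Add(2, Mul(-1, Mul(Rational(-1, 25), I, Pow(5, Rational(1, 2))))), -1)) = Mul(Mul(17, I), Pow(Add(2, Mul(Rational(1, 25), I, Pow(5, Rational(1, 2)))), -1)) = Mul(17, I, Pow(Add(2, Mul(Rational(1, 25), I, Pow(5, Rational(1, 2)))), -1))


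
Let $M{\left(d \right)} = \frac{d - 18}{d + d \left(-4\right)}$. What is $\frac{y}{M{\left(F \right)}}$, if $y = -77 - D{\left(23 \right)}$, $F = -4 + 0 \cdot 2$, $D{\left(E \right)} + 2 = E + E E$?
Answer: $342$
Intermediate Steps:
$D{\left(E \right)} = -2 + E + E^{2}$ ($D{\left(E \right)} = -2 + \left(E + E E\right) = -2 + \left(E + E^{2}\right) = -2 + E + E^{2}$)
$F = -4$ ($F = -4 + 0 = -4$)
$M{\left(d \right)} = - \frac{-18 + d}{3 d}$ ($M{\left(d \right)} = \frac{-18 + d}{d - 4 d} = \frac{-18 + d}{\left(-3\right) d} = \left(-18 + d\right) \left(- \frac{1}{3 d}\right) = - \frac{-18 + d}{3 d}$)
$y = -627$ ($y = -77 - \left(-2 + 23 + 23^{2}\right) = -77 - \left(-2 + 23 + 529\right) = -77 - 550 = -627$)
$\frac{y}{M{\left(F \right)}} = - \frac{627}{\frac{1}{3} \frac{1}{-4} \left(18 - -4\right)} = - \frac{627}{\frac{1}{3} \left(- \frac{1}{4}\right) \left(18 + 4\right)} = - \frac{627}{\frac{1}{3} \left(- \frac{1}{4}\right) 22} = - \frac{627}{- \frac{11}{6}} = \left(-627\right) \left(- \frac{6}{11}\right) = 342$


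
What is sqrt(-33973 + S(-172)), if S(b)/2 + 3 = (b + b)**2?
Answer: sqrt(202693) ≈ 450.21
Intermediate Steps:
S(b) = -6 + 8*b**2 (S(b) = -6 + 2*(b + b)**2 = -6 + 2*(2*b)**2 = -6 + 2*(4*b**2) = -6 + 8*b**2)
sqrt(-33973 + S(-172)) = sqrt(-33973 + (-6 + 8*(-172)**2)) = sqrt(-33973 + (-6 + 8*29584)) = sqrt(-33973 + (-6 + 236672)) = sqrt(-33973 + 236666) = sqrt(202693)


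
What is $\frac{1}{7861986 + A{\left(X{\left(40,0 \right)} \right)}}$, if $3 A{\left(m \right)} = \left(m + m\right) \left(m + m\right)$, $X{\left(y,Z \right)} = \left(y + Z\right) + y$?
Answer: $\frac{3}{23611558} \approx 1.2706 \cdot 10^{-7}$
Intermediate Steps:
$X{\left(y,Z \right)} = Z + 2 y$ ($X{\left(y,Z \right)} = \left(Z + y\right) + y = Z + 2 y$)
$A{\left(m \right)} = \frac{4 m^{2}}{3}$ ($A{\left(m \right)} = \frac{\left(m + m\right) \left(m + m\right)}{3} = \frac{2 m 2 m}{3} = \frac{4 m^{2}}{3}$)
$\frac{1}{7861986 + A{\left(X{\left(40,0 \right)} \right)}} = \frac{1}{7861986 + \frac{4 \left(0 + 2 \cdot 40\right)^{2}}{3}} = \frac{1}{7861986 + \frac{4 \left(0 + 80\right)^{2}}{3}} = \frac{1}{7861986 + \frac{4 \cdot 80^{2}}{3}} = \frac{1}{7861986 + \frac{4}{3} \cdot 6400} = \frac{1}{7861986 + \frac{25600}{3}} = \frac{1}{\frac{23611558}{3}} = \frac{3}{23611558}$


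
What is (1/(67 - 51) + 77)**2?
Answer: 1520289/256 ≈ 5938.6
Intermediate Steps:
(1/(67 - 51) + 77)**2 = (1/16 + 77)**2 = (1233/16)**2 = 1520289/256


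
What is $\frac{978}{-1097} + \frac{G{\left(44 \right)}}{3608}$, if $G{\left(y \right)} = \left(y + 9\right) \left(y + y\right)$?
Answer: $\frac{18043}{44977} \approx 0.40116$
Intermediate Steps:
$G{\left(y \right)} = 2 y \left(9 + y\right)$ ($G{\left(y \right)} = \left(9 + y\right) 2 y = 2 y \left(9 + y\right)$)
$\frac{978}{-1097} + \frac{G{\left(44 \right)}}{3608} = \frac{978}{-1097} + \frac{2 \cdot 44 \left(9 + 44\right)}{3608} = 978 \left(- \frac{1}{1097}\right) + 2 \cdot 44 \cdot 53 \cdot \frac{1}{3608} = - \frac{978}{1097} + 4664 \cdot \frac{1}{3608} = - \frac{978}{1097} + \frac{53}{41} = \frac{18043}{44977}$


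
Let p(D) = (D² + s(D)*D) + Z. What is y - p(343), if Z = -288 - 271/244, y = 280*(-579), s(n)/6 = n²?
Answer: -59145873741/244 ≈ -2.4240e+8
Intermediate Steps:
s(n) = 6*n²
y = -162120
Z = -70543/244 (Z = -288 - 271/244 = -70543/244 ≈ -289.11)
p(D) = -70543/244 + D² + 6*D³ (p(D) = (D² + (6*D²)*D) - 70543/244 = (D² + 6*D³) - 70543/244 = -70543/244 + D² + 6*D³)
y - p(343) = -162120 - (-70543/244 + 343² + 6*343³) = -162120 - (-70543/244 + 117649 + 6*40353607) = -162120 - (-70543/244 + 117649 + 242121642) = -162120 - 1*59106316461/244 = -162120 - 59106316461/244 = -59145873741/244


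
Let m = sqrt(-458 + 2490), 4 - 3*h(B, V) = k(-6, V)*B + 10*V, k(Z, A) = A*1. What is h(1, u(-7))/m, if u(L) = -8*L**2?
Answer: 1079*sqrt(127)/381 ≈ 31.915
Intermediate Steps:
k(Z, A) = A
h(B, V) = 4/3 - 10*V/3 - B*V/3 (h(B, V) = 4/3 - (V*B + 10*V)/3 = 4/3 - (B*V + 10*V)/3 = 4/3 - (10*V + B*V)/3 = 4/3 + (-10*V/3 - B*V/3) = 4/3 - 10*V/3 - B*V/3)
m = 4*sqrt(127) (m = sqrt(2032) = 4*sqrt(127) ≈ 45.078)
h(1, u(-7))/m = (4/3 - (-80)*(-7)**2/3 - 1/3*1*(-8*(-7)**2))/((4*sqrt(127))) = (4/3 - (-80)*49/3 - 1/3*1*(-8*49))*(sqrt(127)/508) = (4/3 - 10/3*(-392) - 1/3*1*(-392))*(sqrt(127)/508) = (4/3 + 3920/3 + 392/3)*(sqrt(127)/508) = 4316*(sqrt(127)/508)/3 = 1079*sqrt(127)/381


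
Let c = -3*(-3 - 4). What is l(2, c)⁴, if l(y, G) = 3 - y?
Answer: 1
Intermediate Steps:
c = 21 (c = -3*(-7) = 21)
l(2, c)⁴ = (3 - 1*2)⁴ = (3 - 2)⁴ = 1⁴ = 1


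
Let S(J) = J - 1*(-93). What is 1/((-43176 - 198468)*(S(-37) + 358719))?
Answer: -1/86695826100 ≈ -1.1535e-11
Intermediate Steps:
S(J) = 93 + J (S(J) = J + 93 = 93 + J)
1/((-43176 - 198468)*(S(-37) + 358719)) = 1/((-43176 - 198468)*((93 - 37) + 358719)) = 1/(-241644*(56 + 358719)) = 1/(-241644*358775) = 1/(-86695826100) = -1/86695826100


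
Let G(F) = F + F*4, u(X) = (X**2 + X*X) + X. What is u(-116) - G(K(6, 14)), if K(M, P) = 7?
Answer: 26761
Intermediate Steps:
u(X) = X + 2*X**2 (u(X) = (X**2 + X**2) + X = 2*X**2 + X = X + 2*X**2)
G(F) = 5*F (G(F) = F + 4*F = 5*F)
u(-116) - G(K(6, 14)) = -116*(1 + 2*(-116)) - 5*7 = -116*(1 - 232) - 1*35 = -116*(-231) - 35 = 26796 - 35 = 26761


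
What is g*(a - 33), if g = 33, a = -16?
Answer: -1617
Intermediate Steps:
g*(a - 33) = 33*(-16 - 33) = 33*(-49) = -1617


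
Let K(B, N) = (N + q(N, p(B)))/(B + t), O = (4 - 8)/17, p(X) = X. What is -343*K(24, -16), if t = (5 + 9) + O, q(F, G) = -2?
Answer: 17493/107 ≈ 163.49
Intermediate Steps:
O = -4/17 (O = -4*1/17 = -4/17 ≈ -0.23529)
t = 234/17 (t = (5 + 9) - 4/17 = 14 - 4/17 = 234/17 ≈ 13.765)
K(B, N) = (-2 + N)/(234/17 + B) (K(B, N) = (N - 2)/(B + 234/17) = (-2 + N)/(234/17 + B))
-343*K(24, -16) = -5831*(-2 - 16)/(234 + 17*24) = -5831*(-18)/(234 + 408) = -5831*(-18)/642 = -343*(-51/107) = 17493/107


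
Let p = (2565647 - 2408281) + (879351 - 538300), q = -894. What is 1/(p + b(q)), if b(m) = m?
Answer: 1/497523 ≈ 2.0100e-6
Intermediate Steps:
p = 498417 (p = 157366 + 341051 = 498417)
1/(p + b(q)) = 1/(498417 - 894) = 1/497523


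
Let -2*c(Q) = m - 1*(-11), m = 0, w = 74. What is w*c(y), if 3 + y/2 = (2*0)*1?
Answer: -407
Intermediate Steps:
y = -6 (y = -6 + 2*((2*0)*1) = -6 + 2*(0*1) = -6 + 2*0 = -6 + 0 = -6)
c(Q) = -11/2 (c(Q) = -(0 - 1*(-11))/2 = -(0 + 11)/2 = -1/2*11 = -11/2)
w*c(y) = 74*(-11/2) = -407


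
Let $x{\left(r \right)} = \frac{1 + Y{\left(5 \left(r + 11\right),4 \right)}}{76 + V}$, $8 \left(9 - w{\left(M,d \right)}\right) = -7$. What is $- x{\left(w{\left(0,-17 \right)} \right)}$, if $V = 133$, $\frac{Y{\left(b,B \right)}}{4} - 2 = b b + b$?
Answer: $- \frac{704049}{3344} \approx -210.54$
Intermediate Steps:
$w{\left(M,d \right)} = \frac{79}{8}$ ($w{\left(M,d \right)} = 9 - - \frac{7}{8} = 9 + \frac{7}{8} = \frac{79}{8}$)
$Y{\left(b,B \right)} = 8 + 4 b + 4 b^{2}$ ($Y{\left(b,B \right)} = 8 + 4 \left(b b + b\right) = 8 + 4 \left(b^{2} + b\right) = 8 + 4 \left(b + b^{2}\right) = 8 + \left(4 b + 4 b^{2}\right) = 8 + 4 b + 4 b^{2}$)
$x{\left(r \right)} = \frac{229}{209} + \frac{4 \left(55 + 5 r\right)^{2}}{209} + \frac{20 r}{209}$ ($x{\left(r \right)} = \frac{1 + \left(8 + 4 \cdot 5 \left(r + 11\right) + 4 \left(5 \left(r + 11\right)\right)^{2}\right)}{76 + 133} = \frac{1 + \left(8 + 4 \cdot 5 \left(11 + r\right) + 4 \left(5 \left(11 + r\right)\right)^{2}\right)}{209} = \left(1 + \left(8 + 4 \left(55 + 5 r\right) + 4 \left(55 + 5 r\right)^{2}\right)\right) \frac{1}{209} = \left(1 + \left(8 + \left(220 + 20 r\right) + 4 \left(55 + 5 r\right)^{2}\right)\right) \frac{1}{209} = \left(1 + \left(228 + 4 \left(55 + 5 r\right)^{2} + 20 r\right)\right) \frac{1}{209} = \left(229 + 4 \left(55 + 5 r\right)^{2} + 20 r\right) \frac{1}{209} = \frac{229}{209} + \frac{4 \left(55 + 5 r\right)^{2}}{209} + \frac{20 r}{209}$)
$- x{\left(w{\left(0,-17 \right)} \right)} = - (\frac{12329}{209} + \frac{100 \left(\frac{79}{8}\right)^{2}}{209} + \frac{2220}{209} \cdot \frac{79}{8}) = - (\frac{12329}{209} + \frac{100}{209} \cdot \frac{6241}{64} + \frac{43845}{418}) = - (\frac{12329}{209} + \frac{156025}{3344} + \frac{43845}{418}) = \left(-1\right) \frac{704049}{3344} = - \frac{704049}{3344}$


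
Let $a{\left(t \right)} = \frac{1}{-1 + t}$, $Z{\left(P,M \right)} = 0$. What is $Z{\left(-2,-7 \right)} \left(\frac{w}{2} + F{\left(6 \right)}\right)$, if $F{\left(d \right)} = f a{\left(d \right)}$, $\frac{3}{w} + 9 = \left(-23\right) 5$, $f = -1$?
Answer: $0$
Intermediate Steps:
$w = - \frac{3}{124}$ ($w = \frac{3}{-9 - 115} = \frac{3}{-124} = 3 \left(- \frac{1}{124}\right) = - \frac{3}{124} \approx -0.024194$)
$F{\left(d \right)} = - \frac{1}{-1 + d}$
$Z{\left(-2,-7 \right)} \left(\frac{w}{2} + F{\left(6 \right)}\right) = 0 \left(- \frac{3}{124 \cdot 2} - \frac{1}{-1 + 6}\right) = 0 \left(\left(- \frac{3}{124}\right) \frac{1}{2} - \frac{1}{5}\right) = 0 \left(- \frac{3}{248} - \frac{1}{5}\right) = 0 \left(- \frac{263}{1240}\right) = 0$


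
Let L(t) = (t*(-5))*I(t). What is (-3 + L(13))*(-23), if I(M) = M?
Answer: 19504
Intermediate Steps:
L(t) = -5*t**2 (L(t) = (t*(-5))*t = (-5*t)*t = -5*t**2)
(-3 + L(13))*(-23) = (-3 - 5*13**2)*(-23) = (-3 - 5*169)*(-23) = (-3 - 845)*(-23) = -848*(-23) = 19504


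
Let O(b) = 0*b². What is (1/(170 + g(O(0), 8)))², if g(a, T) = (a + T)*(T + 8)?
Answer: 1/88804 ≈ 1.1261e-5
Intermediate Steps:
O(b) = 0
g(a, T) = (8 + T)*(T + a) (g(a, T) = (T + a)*(8 + T) = (8 + T)*(T + a))
(1/(170 + g(O(0), 8)))² = (1/(170 + (8² + 8*8 + 8*0 + 8*0)))² = (1/(170 + (64 + 64 + 0 + 0)))² = (1/(170 + 128))² = (1/298)² = 1/88804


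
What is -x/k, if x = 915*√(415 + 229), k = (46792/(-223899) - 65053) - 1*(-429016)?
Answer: -81947034*√161/16298180989 ≈ -0.063798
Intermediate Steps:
k = 81490904945/223899 (k = (46792*(-1/223899) - 65053) + 429016 = (-46792/223899 - 65053) + 429016 = -14565348439/223899 + 429016 = 81490904945/223899 ≈ 3.6396e+5)
x = 1830*√161 (x = 915*√644 = 915*(2*√161) = 1830*√161 ≈ 23220.)
-x/k = -1830*√161/81490904945/223899 = -1830*√161*223899/81490904945 = -81947034*√161/16298180989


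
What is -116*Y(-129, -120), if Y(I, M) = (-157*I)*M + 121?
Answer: 281907724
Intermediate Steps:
Y(I, M) = 121 - 157*I*M (Y(I, M) = -157*I*M + 121 = 121 - 157*I*M)
-116*Y(-129, -120) = -116*(121 - 157*(-129)*(-120)) = -116*(121 - 2430360) = -116*(-2430239) = 281907724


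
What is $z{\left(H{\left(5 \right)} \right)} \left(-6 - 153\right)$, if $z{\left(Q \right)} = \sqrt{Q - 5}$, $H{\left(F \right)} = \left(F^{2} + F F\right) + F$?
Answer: $- 795 \sqrt{2} \approx -1124.3$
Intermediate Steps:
$H{\left(F \right)} = F + 2 F^{2}$ ($H{\left(F \right)} = \left(F^{2} + F^{2}\right) + F = 2 F^{2} + F = F + 2 F^{2}$)
$z{\left(Q \right)} = \sqrt{-5 + Q}$
$z{\left(H{\left(5 \right)} \right)} \left(-6 - 153\right) = \sqrt{-5 + 5 \left(1 + 2 \cdot 5\right)} \left(-6 - 153\right) = \sqrt{-5 + 5 \left(1 + 10\right)} \left(-159\right) = \sqrt{-5 + 5 \cdot 11} \left(-159\right) = \sqrt{-5 + 55} \left(-159\right) = \sqrt{50} \left(-159\right) = 5 \sqrt{2} \left(-159\right) = - 795 \sqrt{2}$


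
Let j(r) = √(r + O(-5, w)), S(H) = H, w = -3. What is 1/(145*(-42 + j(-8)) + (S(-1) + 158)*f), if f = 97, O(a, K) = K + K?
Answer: 9139/83815671 - 145*I*√14/83815671 ≈ 0.00010904 - 6.473e-6*I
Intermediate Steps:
O(a, K) = 2*K
j(r) = √(-6 + r) (j(r) = √(r + 2*(-3)) = √(r - 6) = √(-6 + r))
1/(145*(-42 + j(-8)) + (S(-1) + 158)*f) = 1/(145*(-42 + √(-6 - 8)) + (-1 + 158)*97) = 1/(145*(-42 + √(-14)) + 157*97) = 1/(145*(-42 + I*√14) + 15229) = 1/((-6090 + 145*I*√14) + 15229) = 1/(9139 + 145*I*√14)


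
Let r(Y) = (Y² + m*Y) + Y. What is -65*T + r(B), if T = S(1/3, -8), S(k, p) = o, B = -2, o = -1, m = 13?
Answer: 41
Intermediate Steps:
S(k, p) = -1
T = -1
r(Y) = Y² + 14*Y (r(Y) = (Y² + 13*Y) + Y = Y² + 14*Y)
-65*T + r(B) = -65*(-1) - 2*(14 - 2) = 65 - 2*12 = 65 - 24 = 41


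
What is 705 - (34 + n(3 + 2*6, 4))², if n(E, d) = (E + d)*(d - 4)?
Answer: -451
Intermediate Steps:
n(E, d) = (-4 + d)*(E + d) (n(E, d) = (E + d)*(-4 + d) = (-4 + d)*(E + d))
705 - (34 + n(3 + 2*6, 4))² = 705 - (34 + (4² - 4*(3 + 2*6) - 4*4 + (3 + 2*6)*4))² = 705 - (34 + (16 - 4*(3 + 12) - 16 + (3 + 12)*4))² = 705 - (34 + (16 - 4*15 - 16 + 15*4))² = 705 - (34 + (16 - 60 - 16 + 60))² = 705 - (34 + 0)² = 705 - 1*34² = 705 - 1*1156 = 705 - 1156 = -451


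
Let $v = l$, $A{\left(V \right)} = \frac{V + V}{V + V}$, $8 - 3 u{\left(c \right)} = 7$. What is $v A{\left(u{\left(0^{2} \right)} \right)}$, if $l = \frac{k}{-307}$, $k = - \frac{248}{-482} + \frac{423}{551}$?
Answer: $- \frac{170267}{40766837} \approx -0.0041766$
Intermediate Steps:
$k = \frac{170267}{132791}$ ($k = \left(-248\right) \left(- \frac{1}{482}\right) + 423 \cdot \frac{1}{551} = \frac{124}{241} + \frac{423}{551} = \frac{170267}{132791} \approx 1.2822$)
$u{\left(c \right)} = \frac{1}{3}$ ($u{\left(c \right)} = \frac{8}{3} - \frac{7}{3} = \frac{1}{3}$)
$A{\left(V \right)} = 1$ ($A{\left(V \right)} = \frac{2 V}{2 V} = 2 V \frac{1}{2 V} = 1$)
$l = - \frac{170267}{40766837}$ ($l = \frac{170267}{132791 \left(-307\right)} = \frac{170267}{132791} \left(- \frac{1}{307}\right) = - \frac{170267}{40766837} \approx -0.0041766$)
$v = - \frac{170267}{40766837} \approx -0.0041766$
$v A{\left(u{\left(0^{2} \right)} \right)} = \left(- \frac{170267}{40766837}\right) 1 = - \frac{170267}{40766837}$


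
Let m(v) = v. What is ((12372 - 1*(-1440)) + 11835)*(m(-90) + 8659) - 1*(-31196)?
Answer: 219800339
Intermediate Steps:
((12372 - 1*(-1440)) + 11835)*(m(-90) + 8659) - 1*(-31196) = ((12372 - 1*(-1440)) + 11835)*(-90 + 8659) - 1*(-31196) = ((12372 + 1440) + 11835)*8569 + 31196 = (13812 + 11835)*8569 + 31196 = 25647*8569 + 31196 = 219769143 + 31196 = 219800339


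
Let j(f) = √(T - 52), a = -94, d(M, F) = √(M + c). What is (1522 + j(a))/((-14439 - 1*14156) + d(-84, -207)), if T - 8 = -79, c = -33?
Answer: (√123 - 1522*I)/(3*√13 + 28595*I) ≈ -0.053226 - 0.00040798*I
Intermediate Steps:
d(M, F) = √(-33 + M) (d(M, F) = √(M - 33) = √(-33 + M))
T = -71 (T = 8 - 79 = -71)
j(f) = I*√123 (j(f) = √(-71 - 52) = √(-123) = I*√123)
(1522 + j(a))/((-14439 - 1*14156) + d(-84, -207)) = (1522 + I*√123)/((-14439 - 1*14156) + √(-33 - 84)) = (1522 + I*√123)/((-14439 - 14156) + √(-117)) = (1522 + I*√123)/(-28595 + 3*I*√13)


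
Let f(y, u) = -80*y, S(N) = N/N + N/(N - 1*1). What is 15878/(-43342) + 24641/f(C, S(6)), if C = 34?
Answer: -555589191/58945120 ≈ -9.4255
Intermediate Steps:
S(N) = 1 + N/(-1 + N) (S(N) = 1 + N/(N - 1) = 1 + N/(-1 + N))
15878/(-43342) + 24641/f(C, S(6)) = 15878/(-43342) + 24641/((-80*34)) = 15878*(-1/43342) + 24641/(-2720) = -7939/21671 + 24641*(-1/2720) = -7939/21671 - 24641/2720 = -555589191/58945120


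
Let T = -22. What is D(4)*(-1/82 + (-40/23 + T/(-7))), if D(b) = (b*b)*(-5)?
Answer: -734840/6601 ≈ -111.32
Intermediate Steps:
D(b) = -5*b**2 (D(b) = b**2*(-5) = -5*b**2)
D(4)*(-1/82 + (-40/23 + T/(-7))) = (-5*4**2)*(-1/82 + (-40/23 - 22/(-7))) = (-5*16)*(-1*1/82 + (-40*1/23 - 22*(-1/7))) = -80*(-1/82 + (-40/23 + 22/7)) = -80*(-1/82 + 226/161) = -80*18371/13202 = -734840/6601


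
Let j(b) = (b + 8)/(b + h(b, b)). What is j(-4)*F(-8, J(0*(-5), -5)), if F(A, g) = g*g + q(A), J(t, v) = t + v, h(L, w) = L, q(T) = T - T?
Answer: -25/2 ≈ -12.500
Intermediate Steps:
q(T) = 0
j(b) = (8 + b)/(2*b) (j(b) = (b + 8)/(b + b) = (8 + b)/((2*b)) = (8 + b)*(1/(2*b)) = (8 + b)/(2*b))
F(A, g) = g**2 (F(A, g) = g*g + 0 = g**2 + 0 = g**2)
j(-4)*F(-8, J(0*(-5), -5)) = ((1/2)*(8 - 4)/(-4))*(0*(-5) - 5)**2 = ((1/2)*(-1/4)*4)*(0 - 5)**2 = -1/2*(-5)**2 = -1/2*25 = -25/2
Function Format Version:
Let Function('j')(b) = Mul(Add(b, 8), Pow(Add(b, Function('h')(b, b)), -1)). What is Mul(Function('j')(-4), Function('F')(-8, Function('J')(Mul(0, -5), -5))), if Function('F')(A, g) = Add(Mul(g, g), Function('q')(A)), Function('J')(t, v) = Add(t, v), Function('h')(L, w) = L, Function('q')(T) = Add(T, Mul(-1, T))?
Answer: Rational(-25, 2) ≈ -12.500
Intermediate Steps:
Function('q')(T) = 0
Function('j')(b) = Mul(Rational(1, 2), Pow(b, -1), Add(8, b)) (Function('j')(b) = Mul(Add(b, 8), Pow(Add(b, b), -1)) = Mul(Add(8, b), Pow(Mul(2, b), -1)) = Mul(Add(8, b), Mul(Rational(1, 2), Pow(b, -1))) = Mul(Rational(1, 2), Pow(b, -1), Add(8, b)))
Function('F')(A, g) = Pow(g, 2) (Function('F')(A, g) = Add(Mul(g, g), 0) = Add(Pow(g, 2), 0) = Pow(g, 2))
Mul(Function('j')(-4), Function('F')(-8, Function('J')(Mul(0, -5), -5))) = Mul(Mul(Rational(1, 2), Pow(-4, -1), Add(8, -4)), Pow(Add(Mul(0, -5), -5), 2)) = Mul(Mul(Rational(1, 2), Rational(-1, 4), 4), Pow(Add(0, -5), 2)) = Mul(Rational(-1, 2), Pow(-5, 2)) = Mul(Rational(-1, 2), 25) = Rational(-25, 2)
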